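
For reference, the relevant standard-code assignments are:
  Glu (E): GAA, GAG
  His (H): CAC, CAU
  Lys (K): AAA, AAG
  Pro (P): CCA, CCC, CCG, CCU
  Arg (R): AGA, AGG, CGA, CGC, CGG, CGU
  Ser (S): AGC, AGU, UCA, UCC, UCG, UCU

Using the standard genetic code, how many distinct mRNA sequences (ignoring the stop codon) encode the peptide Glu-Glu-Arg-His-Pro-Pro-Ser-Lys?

9216

Glu: 2 codons.
Glu: 2 codons.
Arg: 6 codons.
His: 2 codons.
Pro: 4 codons.
Pro: 4 codons.
Ser: 6 codons.
Lys: 2 codons.
2 × 2 × 6 × 2 × 4 × 4 × 6 × 2 = 9216.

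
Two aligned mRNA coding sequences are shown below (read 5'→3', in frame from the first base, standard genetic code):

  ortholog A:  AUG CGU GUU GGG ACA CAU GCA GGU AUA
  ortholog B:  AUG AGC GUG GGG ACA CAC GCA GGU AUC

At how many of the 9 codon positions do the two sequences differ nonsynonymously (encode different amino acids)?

1

Codon 1: AUG Met / AUG Met — identical.
Codon 2: CGU Arg / AGC Ser — nonsynonymous.
Codon 3: GUU Val / GUG Val — synonymous.
Codon 4: GGG Gly / GGG Gly — identical.
Codon 5: ACA Thr / ACA Thr — identical.
Codon 6: CAU His / CAC His — synonymous.
Codon 7: GCA Ala / GCA Ala — identical.
Codon 8: GGU Gly / GGU Gly — identical.
Codon 9: AUA Ile / AUC Ile — synonymous.
Nonsynonymous differences: 1.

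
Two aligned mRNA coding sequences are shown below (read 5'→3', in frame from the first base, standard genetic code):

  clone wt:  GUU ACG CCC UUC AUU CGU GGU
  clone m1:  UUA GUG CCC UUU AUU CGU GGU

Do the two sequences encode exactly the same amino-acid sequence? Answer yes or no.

no

Codon 1: GUU Val / UUA Leu — nonsynonymous.
Codon 2: ACG Thr / GUG Val — nonsynonymous.
Codon 3: CCC Pro / CCC Pro — identical.
Codon 4: UUC Phe / UUU Phe — synonymous.
Codon 5: AUU Ile / AUU Ile — identical.
Codon 6: CGU Arg / CGU Arg — identical.
Codon 7: GGU Gly / GGU Gly — identical.
Nonsynonymous differences: 2 → different protein.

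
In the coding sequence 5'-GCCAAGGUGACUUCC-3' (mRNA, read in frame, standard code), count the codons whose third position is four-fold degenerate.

Codon 1 GCC (Ala): third position 4-fold.
Codon 2 AAG (Lys): third position 2-fold.
Codon 3 GUG (Val): third position 4-fold.
Codon 4 ACU (Thr): third position 4-fold.
Codon 5 UCC (Ser): third position 4-fold.
Four-fold degenerate third positions: 4.

4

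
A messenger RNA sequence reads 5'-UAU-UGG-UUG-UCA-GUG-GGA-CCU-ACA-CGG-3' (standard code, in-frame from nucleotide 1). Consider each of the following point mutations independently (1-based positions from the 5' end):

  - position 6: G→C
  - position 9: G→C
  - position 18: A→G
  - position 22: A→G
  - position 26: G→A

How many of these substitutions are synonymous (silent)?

1

Codon 2: UGG (Trp) → UGC (Cys) — missense.
Codon 3: UUG (Leu) → UUC (Phe) — missense.
Codon 6: GGA (Gly) → GGG (Gly) — synonymous.
Codon 8: ACA (Thr) → GCA (Ala) — missense.
Codon 9: CGG (Arg) → CAG (Gln) — missense.
Synonymous: 1 of 5.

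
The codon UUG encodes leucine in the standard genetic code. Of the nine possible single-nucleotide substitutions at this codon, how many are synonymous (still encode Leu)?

2

Position 1: CUG → 1 synonymous.
Position 2: none → 0 synonymous.
Position 3: UUA → 1 synonymous.
Total: 1 + 0 + 1 = 2.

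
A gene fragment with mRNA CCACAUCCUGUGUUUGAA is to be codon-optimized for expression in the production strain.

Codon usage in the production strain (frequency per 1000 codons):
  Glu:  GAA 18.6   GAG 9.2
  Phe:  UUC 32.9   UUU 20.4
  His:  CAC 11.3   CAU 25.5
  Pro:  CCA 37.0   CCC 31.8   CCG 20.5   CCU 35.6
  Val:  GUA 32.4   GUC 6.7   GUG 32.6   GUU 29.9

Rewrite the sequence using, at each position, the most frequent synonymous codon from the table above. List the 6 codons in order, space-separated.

CCA CAU CCA GUG UUC GAA

Codon 1 (Pro): best is CCA at 37.0.
Codon 2 (His): best is CAU at 25.5.
Codon 3 (Pro): best is CCA at 37.0.
Codon 4 (Val): best is GUG at 32.6.
Codon 5 (Phe): best is UUC at 32.9.
Codon 6 (Glu): best is GAA at 18.6.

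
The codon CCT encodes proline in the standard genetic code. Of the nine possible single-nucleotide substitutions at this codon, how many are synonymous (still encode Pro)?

Position 1: none → 0 synonymous.
Position 2: none → 0 synonymous.
Position 3: CCC, CCA, CCG → 3 synonymous.
Total: 0 + 0 + 3 = 3.

3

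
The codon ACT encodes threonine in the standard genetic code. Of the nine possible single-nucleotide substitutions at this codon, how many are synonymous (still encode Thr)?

3

Position 1: none → 0 synonymous.
Position 2: none → 0 synonymous.
Position 3: ACC, ACA, ACG → 3 synonymous.
Total: 0 + 0 + 3 = 3.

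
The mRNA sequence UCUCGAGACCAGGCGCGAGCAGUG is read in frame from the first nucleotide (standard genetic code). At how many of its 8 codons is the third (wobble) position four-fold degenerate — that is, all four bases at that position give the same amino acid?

6

Codon 1 UCU (Ser): third position 4-fold.
Codon 2 CGA (Arg): third position 4-fold.
Codon 3 GAC (Asp): third position 2-fold.
Codon 4 CAG (Gln): third position 2-fold.
Codon 5 GCG (Ala): third position 4-fold.
Codon 6 CGA (Arg): third position 4-fold.
Codon 7 GCA (Ala): third position 4-fold.
Codon 8 GUG (Val): third position 4-fold.
Four-fold degenerate third positions: 6.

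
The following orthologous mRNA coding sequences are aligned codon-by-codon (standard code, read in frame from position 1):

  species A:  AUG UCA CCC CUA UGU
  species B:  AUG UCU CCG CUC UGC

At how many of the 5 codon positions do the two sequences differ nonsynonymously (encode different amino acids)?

Codon 1: AUG Met / AUG Met — identical.
Codon 2: UCA Ser / UCU Ser — synonymous.
Codon 3: CCC Pro / CCG Pro — synonymous.
Codon 4: CUA Leu / CUC Leu — synonymous.
Codon 5: UGU Cys / UGC Cys — synonymous.
Nonsynonymous differences: 0.

0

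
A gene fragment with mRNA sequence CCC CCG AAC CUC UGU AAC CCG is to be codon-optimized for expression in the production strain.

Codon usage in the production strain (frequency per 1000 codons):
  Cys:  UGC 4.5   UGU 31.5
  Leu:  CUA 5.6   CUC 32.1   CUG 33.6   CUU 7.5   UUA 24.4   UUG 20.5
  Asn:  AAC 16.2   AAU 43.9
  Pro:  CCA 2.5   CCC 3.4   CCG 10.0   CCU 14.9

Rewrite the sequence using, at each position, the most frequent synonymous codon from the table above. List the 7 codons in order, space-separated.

CCU CCU AAU CUG UGU AAU CCU

Codon 1 (Pro): best is CCU at 14.9.
Codon 2 (Pro): best is CCU at 14.9.
Codon 3 (Asn): best is AAU at 43.9.
Codon 4 (Leu): best is CUG at 33.6.
Codon 5 (Cys): best is UGU at 31.5.
Codon 6 (Asn): best is AAU at 43.9.
Codon 7 (Pro): best is CCU at 14.9.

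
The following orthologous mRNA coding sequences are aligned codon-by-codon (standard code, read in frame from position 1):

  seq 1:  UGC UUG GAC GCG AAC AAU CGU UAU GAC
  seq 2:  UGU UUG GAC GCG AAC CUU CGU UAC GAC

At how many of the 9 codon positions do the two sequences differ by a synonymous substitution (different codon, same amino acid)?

2

Codon 1: UGC Cys / UGU Cys — synonymous.
Codon 2: UUG Leu / UUG Leu — identical.
Codon 3: GAC Asp / GAC Asp — identical.
Codon 4: GCG Ala / GCG Ala — identical.
Codon 5: AAC Asn / AAC Asn — identical.
Codon 6: AAU Asn / CUU Leu — nonsynonymous.
Codon 7: CGU Arg / CGU Arg — identical.
Codon 8: UAU Tyr / UAC Tyr — synonymous.
Codon 9: GAC Asp / GAC Asp — identical.
Synonymous differences: 2.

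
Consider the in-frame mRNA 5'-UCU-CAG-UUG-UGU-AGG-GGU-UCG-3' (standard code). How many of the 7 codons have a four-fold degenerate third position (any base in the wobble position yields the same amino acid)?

3

Codon 1 UCU (Ser): third position 4-fold.
Codon 2 CAG (Gln): third position 2-fold.
Codon 3 UUG (Leu): third position 2-fold.
Codon 4 UGU (Cys): third position 2-fold.
Codon 5 AGG (Arg): third position 2-fold.
Codon 6 GGU (Gly): third position 4-fold.
Codon 7 UCG (Ser): third position 4-fold.
Four-fold degenerate third positions: 3.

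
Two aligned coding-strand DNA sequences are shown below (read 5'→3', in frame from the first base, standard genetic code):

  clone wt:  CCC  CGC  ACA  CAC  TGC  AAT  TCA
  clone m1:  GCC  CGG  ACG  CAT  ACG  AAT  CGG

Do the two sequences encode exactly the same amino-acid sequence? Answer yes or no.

no

Codon 1: CCC Pro / GCC Ala — nonsynonymous.
Codon 2: CGC Arg / CGG Arg — synonymous.
Codon 3: ACA Thr / ACG Thr — synonymous.
Codon 4: CAC His / CAT His — synonymous.
Codon 5: TGC Cys / ACG Thr — nonsynonymous.
Codon 6: AAT Asn / AAT Asn — identical.
Codon 7: TCA Ser / CGG Arg — nonsynonymous.
Nonsynonymous differences: 3 → different protein.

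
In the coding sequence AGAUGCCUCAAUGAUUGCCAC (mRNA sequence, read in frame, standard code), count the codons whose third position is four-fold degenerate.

Codon 1 AGA (Arg): third position 2-fold.
Codon 2 UGC (Cys): third position 2-fold.
Codon 3 CUC (Leu): third position 4-fold.
Codon 4 AAU (Asn): third position 2-fold.
Codon 5 GAU (Asp): third position 2-fold.
Codon 6 UGC (Cys): third position 2-fold.
Codon 7 CAC (His): third position 2-fold.
Four-fold degenerate third positions: 1.

1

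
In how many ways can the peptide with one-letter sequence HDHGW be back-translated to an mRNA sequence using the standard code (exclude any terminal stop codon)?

His: 2 codons.
Asp: 2 codons.
His: 2 codons.
Gly: 4 codons.
Trp: 1 codon.
2 × 2 × 2 × 4 × 1 = 32.

32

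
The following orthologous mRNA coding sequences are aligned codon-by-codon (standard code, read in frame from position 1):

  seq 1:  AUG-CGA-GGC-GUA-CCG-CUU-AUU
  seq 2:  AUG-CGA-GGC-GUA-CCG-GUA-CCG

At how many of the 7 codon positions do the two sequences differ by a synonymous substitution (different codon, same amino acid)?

0

Codon 1: AUG Met / AUG Met — identical.
Codon 2: CGA Arg / CGA Arg — identical.
Codon 3: GGC Gly / GGC Gly — identical.
Codon 4: GUA Val / GUA Val — identical.
Codon 5: CCG Pro / CCG Pro — identical.
Codon 6: CUU Leu / GUA Val — nonsynonymous.
Codon 7: AUU Ile / CCG Pro — nonsynonymous.
Synonymous differences: 0.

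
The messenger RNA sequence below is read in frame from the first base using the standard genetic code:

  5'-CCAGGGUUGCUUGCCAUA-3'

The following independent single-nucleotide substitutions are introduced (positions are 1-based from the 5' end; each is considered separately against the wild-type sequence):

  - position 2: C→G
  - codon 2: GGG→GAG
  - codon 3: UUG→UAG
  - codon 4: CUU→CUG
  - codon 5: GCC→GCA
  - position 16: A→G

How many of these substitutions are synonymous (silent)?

Codon 1: CCA (Pro) → CGA (Arg) — missense.
Codon 2: GGG (Gly) → GAG (Glu) — missense.
Codon 3: UUG (Leu) → UAG (Stop) — nonsense.
Codon 4: CUU (Leu) → CUG (Leu) — synonymous.
Codon 5: GCC (Ala) → GCA (Ala) — synonymous.
Codon 6: AUA (Ile) → GUA (Val) — missense.
Synonymous: 2 of 6.

2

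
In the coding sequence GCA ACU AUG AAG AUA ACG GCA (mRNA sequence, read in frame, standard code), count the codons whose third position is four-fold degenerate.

Codon 1 GCA (Ala): third position 4-fold.
Codon 2 ACU (Thr): third position 4-fold.
Codon 3 AUG (Met): third position 1-fold.
Codon 4 AAG (Lys): third position 2-fold.
Codon 5 AUA (Ile): third position 3-fold.
Codon 6 ACG (Thr): third position 4-fold.
Codon 7 GCA (Ala): third position 4-fold.
Four-fold degenerate third positions: 4.

4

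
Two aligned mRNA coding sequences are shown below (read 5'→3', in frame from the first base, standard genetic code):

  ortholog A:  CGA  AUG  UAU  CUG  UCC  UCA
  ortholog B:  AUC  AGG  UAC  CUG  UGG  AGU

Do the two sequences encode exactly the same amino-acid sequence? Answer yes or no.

no

Codon 1: CGA Arg / AUC Ile — nonsynonymous.
Codon 2: AUG Met / AGG Arg — nonsynonymous.
Codon 3: UAU Tyr / UAC Tyr — synonymous.
Codon 4: CUG Leu / CUG Leu — identical.
Codon 5: UCC Ser / UGG Trp — nonsynonymous.
Codon 6: UCA Ser / AGU Ser — synonymous.
Nonsynonymous differences: 3 → different protein.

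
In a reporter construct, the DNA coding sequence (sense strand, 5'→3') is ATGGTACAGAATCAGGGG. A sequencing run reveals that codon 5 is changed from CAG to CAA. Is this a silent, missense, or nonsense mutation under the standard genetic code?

Position 15 falls in codon 5: CAG → Gln.
After the substitution the codon is CAA → Gln.
Both encode Gln, so the change is synonymous.

silent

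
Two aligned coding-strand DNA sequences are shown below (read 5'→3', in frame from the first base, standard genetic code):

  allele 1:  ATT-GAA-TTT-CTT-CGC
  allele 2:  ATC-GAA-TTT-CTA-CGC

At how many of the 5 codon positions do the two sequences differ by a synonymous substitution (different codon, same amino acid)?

Codon 1: ATT Ile / ATC Ile — synonymous.
Codon 2: GAA Glu / GAA Glu — identical.
Codon 3: TTT Phe / TTT Phe — identical.
Codon 4: CTT Leu / CTA Leu — synonymous.
Codon 5: CGC Arg / CGC Arg — identical.
Synonymous differences: 2.

2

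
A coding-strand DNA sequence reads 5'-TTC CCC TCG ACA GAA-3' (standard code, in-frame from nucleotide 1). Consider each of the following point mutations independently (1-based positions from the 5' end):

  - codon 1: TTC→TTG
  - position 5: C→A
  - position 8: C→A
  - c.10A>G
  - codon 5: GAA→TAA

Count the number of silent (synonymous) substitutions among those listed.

0

Codon 1: TTC (Phe) → TTG (Leu) — missense.
Codon 2: CCC (Pro) → CAC (His) — missense.
Codon 3: TCG (Ser) → TAG (Stop) — nonsense.
Codon 4: ACA (Thr) → GCA (Ala) — missense.
Codon 5: GAA (Glu) → TAA (Stop) — nonsense.
Synonymous: 0 of 5.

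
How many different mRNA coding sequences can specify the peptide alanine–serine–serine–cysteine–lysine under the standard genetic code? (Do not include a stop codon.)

576

Ala: 4 codons.
Ser: 6 codons.
Ser: 6 codons.
Cys: 2 codons.
Lys: 2 codons.
4 × 6 × 6 × 2 × 2 = 576.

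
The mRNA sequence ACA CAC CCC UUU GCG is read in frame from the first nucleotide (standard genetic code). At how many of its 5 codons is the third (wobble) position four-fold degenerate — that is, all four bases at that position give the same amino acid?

Codon 1 ACA (Thr): third position 4-fold.
Codon 2 CAC (His): third position 2-fold.
Codon 3 CCC (Pro): third position 4-fold.
Codon 4 UUU (Phe): third position 2-fold.
Codon 5 GCG (Ala): third position 4-fold.
Four-fold degenerate third positions: 3.

3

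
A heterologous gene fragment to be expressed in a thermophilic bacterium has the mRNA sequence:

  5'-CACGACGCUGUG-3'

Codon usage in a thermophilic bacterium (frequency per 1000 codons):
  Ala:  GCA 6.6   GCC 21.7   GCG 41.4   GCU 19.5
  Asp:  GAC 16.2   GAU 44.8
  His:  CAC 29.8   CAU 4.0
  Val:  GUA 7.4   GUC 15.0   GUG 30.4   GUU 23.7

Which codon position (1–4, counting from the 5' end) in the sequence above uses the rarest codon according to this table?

Codon 1 CAC (His): 29.8 per 1000.
Codon 2 GAC (Asp): 16.2 per 1000.
Codon 3 GCU (Ala): 19.5 per 1000.
Codon 4 GUG (Val): 30.4 per 1000.
Lowest frequency is 16.2 at codon 2.

2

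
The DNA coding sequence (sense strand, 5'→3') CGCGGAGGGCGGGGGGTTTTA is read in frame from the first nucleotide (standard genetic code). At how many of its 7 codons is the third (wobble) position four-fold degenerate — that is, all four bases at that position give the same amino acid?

6

Codon 1 CGC (Arg): third position 4-fold.
Codon 2 GGA (Gly): third position 4-fold.
Codon 3 GGG (Gly): third position 4-fold.
Codon 4 CGG (Arg): third position 4-fold.
Codon 5 GGG (Gly): third position 4-fold.
Codon 6 GTT (Val): third position 4-fold.
Codon 7 TTA (Leu): third position 2-fold.
Four-fold degenerate third positions: 6.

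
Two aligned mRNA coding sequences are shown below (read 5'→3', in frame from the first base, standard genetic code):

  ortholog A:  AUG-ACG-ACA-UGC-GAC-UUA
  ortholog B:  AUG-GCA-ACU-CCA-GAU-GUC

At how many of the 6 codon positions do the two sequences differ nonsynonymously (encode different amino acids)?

Codon 1: AUG Met / AUG Met — identical.
Codon 2: ACG Thr / GCA Ala — nonsynonymous.
Codon 3: ACA Thr / ACU Thr — synonymous.
Codon 4: UGC Cys / CCA Pro — nonsynonymous.
Codon 5: GAC Asp / GAU Asp — synonymous.
Codon 6: UUA Leu / GUC Val — nonsynonymous.
Nonsynonymous differences: 3.

3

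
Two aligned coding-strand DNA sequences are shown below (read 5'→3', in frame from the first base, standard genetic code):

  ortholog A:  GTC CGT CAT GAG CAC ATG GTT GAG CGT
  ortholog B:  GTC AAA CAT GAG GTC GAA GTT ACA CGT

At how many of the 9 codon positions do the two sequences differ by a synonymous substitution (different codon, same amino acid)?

Codon 1: GTC Val / GTC Val — identical.
Codon 2: CGT Arg / AAA Lys — nonsynonymous.
Codon 3: CAT His / CAT His — identical.
Codon 4: GAG Glu / GAG Glu — identical.
Codon 5: CAC His / GTC Val — nonsynonymous.
Codon 6: ATG Met / GAA Glu — nonsynonymous.
Codon 7: GTT Val / GTT Val — identical.
Codon 8: GAG Glu / ACA Thr — nonsynonymous.
Codon 9: CGT Arg / CGT Arg — identical.
Synonymous differences: 0.

0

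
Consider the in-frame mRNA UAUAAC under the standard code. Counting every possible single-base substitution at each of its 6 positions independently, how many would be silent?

Codon 1 (UAU, Tyr): 1 synonymous substitution.
Codon 2 (AAC, Asn): 1 synonymous substitution.
Total: 1 + 1 = 2.

2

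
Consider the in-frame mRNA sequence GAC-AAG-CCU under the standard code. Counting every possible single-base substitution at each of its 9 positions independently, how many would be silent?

Codon 1 (GAC, Asp): 1 synonymous substitution.
Codon 2 (AAG, Lys): 1 synonymous substitution.
Codon 3 (CCU, Pro): 3 synonymous substitutions.
Total: 1 + 1 + 3 = 5.

5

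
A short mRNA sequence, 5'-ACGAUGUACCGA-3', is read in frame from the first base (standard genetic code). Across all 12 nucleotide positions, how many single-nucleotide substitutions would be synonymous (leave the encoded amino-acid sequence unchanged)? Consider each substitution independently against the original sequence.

Codon 1 (ACG, Thr): 3 synonymous substitutions.
Codon 2 (AUG, Met): 0 synonymous substitutions.
Codon 3 (UAC, Tyr): 1 synonymous substitution.
Codon 4 (CGA, Arg): 4 synonymous substitutions.
Total: 3 + 0 + 1 + 4 = 8.

8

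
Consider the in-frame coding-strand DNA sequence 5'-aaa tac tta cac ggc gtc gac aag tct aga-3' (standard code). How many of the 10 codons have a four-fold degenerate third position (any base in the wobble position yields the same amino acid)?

3

Codon 1 AAA (Lys): third position 2-fold.
Codon 2 TAC (Tyr): third position 2-fold.
Codon 3 TTA (Leu): third position 2-fold.
Codon 4 CAC (His): third position 2-fold.
Codon 5 GGC (Gly): third position 4-fold.
Codon 6 GTC (Val): third position 4-fold.
Codon 7 GAC (Asp): third position 2-fold.
Codon 8 AAG (Lys): third position 2-fold.
Codon 9 TCT (Ser): third position 4-fold.
Codon 10 AGA (Arg): third position 2-fold.
Four-fold degenerate third positions: 3.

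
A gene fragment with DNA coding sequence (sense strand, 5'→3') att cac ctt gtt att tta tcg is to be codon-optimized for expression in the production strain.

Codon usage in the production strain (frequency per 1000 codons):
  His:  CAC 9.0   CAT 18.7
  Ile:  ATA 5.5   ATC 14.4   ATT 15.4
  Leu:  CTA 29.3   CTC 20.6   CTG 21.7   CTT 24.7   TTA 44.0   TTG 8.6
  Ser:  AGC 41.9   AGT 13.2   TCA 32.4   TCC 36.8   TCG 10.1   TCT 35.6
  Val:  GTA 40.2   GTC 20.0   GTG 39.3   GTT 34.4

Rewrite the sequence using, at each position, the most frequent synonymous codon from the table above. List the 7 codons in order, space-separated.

Codon 1 (Ile): best is ATT at 15.4.
Codon 2 (His): best is CAT at 18.7.
Codon 3 (Leu): best is TTA at 44.0.
Codon 4 (Val): best is GTA at 40.2.
Codon 5 (Ile): best is ATT at 15.4.
Codon 6 (Leu): best is TTA at 44.0.
Codon 7 (Ser): best is AGC at 41.9.

ATT CAT TTA GTA ATT TTA AGC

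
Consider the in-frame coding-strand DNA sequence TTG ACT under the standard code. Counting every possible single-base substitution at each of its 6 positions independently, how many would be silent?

5

Codon 1 (TTG, Leu): 2 synonymous substitutions.
Codon 2 (ACT, Thr): 3 synonymous substitutions.
Total: 2 + 3 = 5.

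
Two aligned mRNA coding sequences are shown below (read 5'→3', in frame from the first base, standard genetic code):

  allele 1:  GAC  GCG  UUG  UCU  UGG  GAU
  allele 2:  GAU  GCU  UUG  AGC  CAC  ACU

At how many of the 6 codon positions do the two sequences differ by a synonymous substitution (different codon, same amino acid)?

Codon 1: GAC Asp / GAU Asp — synonymous.
Codon 2: GCG Ala / GCU Ala — synonymous.
Codon 3: UUG Leu / UUG Leu — identical.
Codon 4: UCU Ser / AGC Ser — synonymous.
Codon 5: UGG Trp / CAC His — nonsynonymous.
Codon 6: GAU Asp / ACU Thr — nonsynonymous.
Synonymous differences: 3.

3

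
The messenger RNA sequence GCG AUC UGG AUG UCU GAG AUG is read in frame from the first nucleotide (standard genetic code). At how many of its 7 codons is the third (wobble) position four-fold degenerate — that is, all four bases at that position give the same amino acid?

2

Codon 1 GCG (Ala): third position 4-fold.
Codon 2 AUC (Ile): third position 3-fold.
Codon 3 UGG (Trp): third position 1-fold.
Codon 4 AUG (Met): third position 1-fold.
Codon 5 UCU (Ser): third position 4-fold.
Codon 6 GAG (Glu): third position 2-fold.
Codon 7 AUG (Met): third position 1-fold.
Four-fold degenerate third positions: 2.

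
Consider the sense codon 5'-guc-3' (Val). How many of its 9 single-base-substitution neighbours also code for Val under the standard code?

Position 1: none → 0 synonymous.
Position 2: none → 0 synonymous.
Position 3: GUU, GUA, GUG → 3 synonymous.
Total: 0 + 0 + 3 = 3.

3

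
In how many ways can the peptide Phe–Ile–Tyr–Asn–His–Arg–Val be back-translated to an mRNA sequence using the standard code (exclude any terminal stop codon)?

1152

Phe: 2 codons.
Ile: 3 codons.
Tyr: 2 codons.
Asn: 2 codons.
His: 2 codons.
Arg: 6 codons.
Val: 4 codons.
2 × 3 × 2 × 2 × 2 × 6 × 4 = 1152.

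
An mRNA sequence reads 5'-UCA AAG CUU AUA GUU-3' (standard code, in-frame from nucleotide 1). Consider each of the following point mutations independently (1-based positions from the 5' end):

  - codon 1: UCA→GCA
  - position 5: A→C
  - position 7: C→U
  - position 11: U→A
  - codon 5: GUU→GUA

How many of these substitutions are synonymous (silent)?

1

Codon 1: UCA (Ser) → GCA (Ala) — missense.
Codon 2: AAG (Lys) → ACG (Thr) — missense.
Codon 3: CUU (Leu) → UUU (Phe) — missense.
Codon 4: AUA (Ile) → AAA (Lys) — missense.
Codon 5: GUU (Val) → GUA (Val) — synonymous.
Synonymous: 1 of 5.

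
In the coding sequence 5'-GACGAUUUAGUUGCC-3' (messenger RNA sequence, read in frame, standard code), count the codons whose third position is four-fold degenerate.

Codon 1 GAC (Asp): third position 2-fold.
Codon 2 GAU (Asp): third position 2-fold.
Codon 3 UUA (Leu): third position 2-fold.
Codon 4 GUU (Val): third position 4-fold.
Codon 5 GCC (Ala): third position 4-fold.
Four-fold degenerate third positions: 2.

2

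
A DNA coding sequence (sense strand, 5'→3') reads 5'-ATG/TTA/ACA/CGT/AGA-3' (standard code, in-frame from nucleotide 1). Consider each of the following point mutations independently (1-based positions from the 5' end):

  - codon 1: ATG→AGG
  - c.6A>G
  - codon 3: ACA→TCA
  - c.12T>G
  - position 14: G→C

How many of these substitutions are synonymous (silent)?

Codon 1: ATG (Met) → AGG (Arg) — missense.
Codon 2: TTA (Leu) → TTG (Leu) — synonymous.
Codon 3: ACA (Thr) → TCA (Ser) — missense.
Codon 4: CGT (Arg) → CGG (Arg) — synonymous.
Codon 5: AGA (Arg) → ACA (Thr) — missense.
Synonymous: 2 of 5.

2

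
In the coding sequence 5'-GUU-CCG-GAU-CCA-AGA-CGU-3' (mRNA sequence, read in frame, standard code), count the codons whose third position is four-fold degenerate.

4

Codon 1 GUU (Val): third position 4-fold.
Codon 2 CCG (Pro): third position 4-fold.
Codon 3 GAU (Asp): third position 2-fold.
Codon 4 CCA (Pro): third position 4-fold.
Codon 5 AGA (Arg): third position 2-fold.
Codon 6 CGU (Arg): third position 4-fold.
Four-fold degenerate third positions: 4.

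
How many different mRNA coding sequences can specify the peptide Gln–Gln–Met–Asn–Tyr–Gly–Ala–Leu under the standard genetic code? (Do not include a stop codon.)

1536

Gln: 2 codons.
Gln: 2 codons.
Met: 1 codon.
Asn: 2 codons.
Tyr: 2 codons.
Gly: 4 codons.
Ala: 4 codons.
Leu: 6 codons.
2 × 2 × 1 × 2 × 2 × 4 × 4 × 6 = 1536.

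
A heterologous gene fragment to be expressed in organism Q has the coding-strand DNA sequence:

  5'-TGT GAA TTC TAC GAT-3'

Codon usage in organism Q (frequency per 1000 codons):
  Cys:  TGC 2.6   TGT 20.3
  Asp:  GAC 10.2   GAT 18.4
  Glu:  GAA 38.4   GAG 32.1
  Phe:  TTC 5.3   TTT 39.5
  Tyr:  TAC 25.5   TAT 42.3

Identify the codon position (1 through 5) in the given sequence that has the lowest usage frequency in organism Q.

Codon 1 TGT (Cys): 20.3 per 1000.
Codon 2 GAA (Glu): 38.4 per 1000.
Codon 3 TTC (Phe): 5.3 per 1000.
Codon 4 TAC (Tyr): 25.5 per 1000.
Codon 5 GAT (Asp): 18.4 per 1000.
Lowest frequency is 5.3 at codon 3.

3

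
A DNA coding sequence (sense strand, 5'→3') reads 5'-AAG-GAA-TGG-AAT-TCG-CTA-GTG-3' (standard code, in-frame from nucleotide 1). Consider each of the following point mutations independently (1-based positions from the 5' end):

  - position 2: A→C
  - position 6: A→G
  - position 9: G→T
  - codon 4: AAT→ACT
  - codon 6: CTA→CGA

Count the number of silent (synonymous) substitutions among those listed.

1

Codon 1: AAG (Lys) → ACG (Thr) — missense.
Codon 2: GAA (Glu) → GAG (Glu) — synonymous.
Codon 3: TGG (Trp) → TGT (Cys) — missense.
Codon 4: AAT (Asn) → ACT (Thr) — missense.
Codon 6: CTA (Leu) → CGA (Arg) — missense.
Synonymous: 1 of 5.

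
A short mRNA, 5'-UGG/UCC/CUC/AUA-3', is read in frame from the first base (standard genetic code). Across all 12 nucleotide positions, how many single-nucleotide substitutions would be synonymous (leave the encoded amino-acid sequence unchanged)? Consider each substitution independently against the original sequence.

Codon 1 (UGG, Trp): 0 synonymous substitutions.
Codon 2 (UCC, Ser): 3 synonymous substitutions.
Codon 3 (CUC, Leu): 3 synonymous substitutions.
Codon 4 (AUA, Ile): 2 synonymous substitutions.
Total: 0 + 3 + 3 + 2 = 8.

8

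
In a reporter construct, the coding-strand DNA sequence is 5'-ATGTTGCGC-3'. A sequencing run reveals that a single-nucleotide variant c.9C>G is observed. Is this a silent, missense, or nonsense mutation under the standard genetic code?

silent

Position 9 falls in codon 3: CGC → Arg.
After the substitution the codon is CGG → Arg.
Both encode Arg, so the change is synonymous.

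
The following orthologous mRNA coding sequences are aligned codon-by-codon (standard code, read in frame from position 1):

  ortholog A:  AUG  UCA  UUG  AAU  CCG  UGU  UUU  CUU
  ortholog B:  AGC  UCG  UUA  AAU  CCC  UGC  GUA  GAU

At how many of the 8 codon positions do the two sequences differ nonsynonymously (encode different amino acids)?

3

Codon 1: AUG Met / AGC Ser — nonsynonymous.
Codon 2: UCA Ser / UCG Ser — synonymous.
Codon 3: UUG Leu / UUA Leu — synonymous.
Codon 4: AAU Asn / AAU Asn — identical.
Codon 5: CCG Pro / CCC Pro — synonymous.
Codon 6: UGU Cys / UGC Cys — synonymous.
Codon 7: UUU Phe / GUA Val — nonsynonymous.
Codon 8: CUU Leu / GAU Asp — nonsynonymous.
Nonsynonymous differences: 3.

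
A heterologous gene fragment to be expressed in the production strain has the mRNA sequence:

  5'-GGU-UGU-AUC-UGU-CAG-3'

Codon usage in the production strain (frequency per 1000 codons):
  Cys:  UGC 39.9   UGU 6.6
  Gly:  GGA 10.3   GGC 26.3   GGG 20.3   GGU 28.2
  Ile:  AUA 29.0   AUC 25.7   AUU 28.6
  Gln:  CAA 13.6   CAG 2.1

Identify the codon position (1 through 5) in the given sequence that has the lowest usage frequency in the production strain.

5

Codon 1 GGU (Gly): 28.2 per 1000.
Codon 2 UGU (Cys): 6.6 per 1000.
Codon 3 AUC (Ile): 25.7 per 1000.
Codon 4 UGU (Cys): 6.6 per 1000.
Codon 5 CAG (Gln): 2.1 per 1000.
Lowest frequency is 2.1 at codon 5.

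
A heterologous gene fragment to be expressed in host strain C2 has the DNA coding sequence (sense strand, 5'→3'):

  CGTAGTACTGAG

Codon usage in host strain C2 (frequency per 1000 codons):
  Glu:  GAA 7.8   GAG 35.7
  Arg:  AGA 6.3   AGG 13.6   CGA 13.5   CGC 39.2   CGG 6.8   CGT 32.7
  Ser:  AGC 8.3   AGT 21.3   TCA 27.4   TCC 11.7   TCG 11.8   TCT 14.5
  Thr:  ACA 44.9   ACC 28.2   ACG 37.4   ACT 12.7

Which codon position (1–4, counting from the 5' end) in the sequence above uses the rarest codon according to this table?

Codon 1 CGT (Arg): 32.7 per 1000.
Codon 2 AGT (Ser): 21.3 per 1000.
Codon 3 ACT (Thr): 12.7 per 1000.
Codon 4 GAG (Glu): 35.7 per 1000.
Lowest frequency is 12.7 at codon 3.

3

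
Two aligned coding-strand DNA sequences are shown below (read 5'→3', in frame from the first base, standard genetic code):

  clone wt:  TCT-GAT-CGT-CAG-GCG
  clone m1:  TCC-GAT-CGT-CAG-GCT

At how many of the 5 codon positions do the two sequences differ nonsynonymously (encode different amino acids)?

0

Codon 1: TCT Ser / TCC Ser — synonymous.
Codon 2: GAT Asp / GAT Asp — identical.
Codon 3: CGT Arg / CGT Arg — identical.
Codon 4: CAG Gln / CAG Gln — identical.
Codon 5: GCG Ala / GCT Ala — synonymous.
Nonsynonymous differences: 0.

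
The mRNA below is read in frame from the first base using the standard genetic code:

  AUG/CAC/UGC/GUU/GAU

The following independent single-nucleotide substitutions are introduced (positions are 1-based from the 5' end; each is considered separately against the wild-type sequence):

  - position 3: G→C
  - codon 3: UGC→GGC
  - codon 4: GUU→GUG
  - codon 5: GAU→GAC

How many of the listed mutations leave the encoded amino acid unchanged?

Codon 1: AUG (Met) → AUC (Ile) — missense.
Codon 3: UGC (Cys) → GGC (Gly) — missense.
Codon 4: GUU (Val) → GUG (Val) — synonymous.
Codon 5: GAU (Asp) → GAC (Asp) — synonymous.
Synonymous: 2 of 4.

2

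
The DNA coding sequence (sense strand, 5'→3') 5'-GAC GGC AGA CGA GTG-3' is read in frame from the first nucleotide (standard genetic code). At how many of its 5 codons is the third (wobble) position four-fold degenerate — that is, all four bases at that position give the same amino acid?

Codon 1 GAC (Asp): third position 2-fold.
Codon 2 GGC (Gly): third position 4-fold.
Codon 3 AGA (Arg): third position 2-fold.
Codon 4 CGA (Arg): third position 4-fold.
Codon 5 GTG (Val): third position 4-fold.
Four-fold degenerate third positions: 3.

3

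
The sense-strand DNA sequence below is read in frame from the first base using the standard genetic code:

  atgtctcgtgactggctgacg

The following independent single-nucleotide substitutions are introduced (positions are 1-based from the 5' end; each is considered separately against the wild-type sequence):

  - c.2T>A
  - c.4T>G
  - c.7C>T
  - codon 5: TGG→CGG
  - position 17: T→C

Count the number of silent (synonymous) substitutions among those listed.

Codon 1: ATG (Met) → AAG (Lys) — missense.
Codon 2: TCT (Ser) → GCT (Ala) — missense.
Codon 3: CGT (Arg) → TGT (Cys) — missense.
Codon 5: TGG (Trp) → CGG (Arg) — missense.
Codon 6: CTG (Leu) → CCG (Pro) — missense.
Synonymous: 0 of 5.

0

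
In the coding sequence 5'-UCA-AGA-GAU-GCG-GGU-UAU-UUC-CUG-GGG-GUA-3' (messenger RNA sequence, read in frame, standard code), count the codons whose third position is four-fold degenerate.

Codon 1 UCA (Ser): third position 4-fold.
Codon 2 AGA (Arg): third position 2-fold.
Codon 3 GAU (Asp): third position 2-fold.
Codon 4 GCG (Ala): third position 4-fold.
Codon 5 GGU (Gly): third position 4-fold.
Codon 6 UAU (Tyr): third position 2-fold.
Codon 7 UUC (Phe): third position 2-fold.
Codon 8 CUG (Leu): third position 4-fold.
Codon 9 GGG (Gly): third position 4-fold.
Codon 10 GUA (Val): third position 4-fold.
Four-fold degenerate third positions: 6.

6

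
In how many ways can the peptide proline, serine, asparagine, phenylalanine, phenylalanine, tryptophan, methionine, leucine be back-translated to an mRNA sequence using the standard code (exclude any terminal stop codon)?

Pro: 4 codons.
Ser: 6 codons.
Asn: 2 codons.
Phe: 2 codons.
Phe: 2 codons.
Trp: 1 codon.
Met: 1 codon.
Leu: 6 codons.
4 × 6 × 2 × 2 × 2 × 1 × 1 × 6 = 1152.

1152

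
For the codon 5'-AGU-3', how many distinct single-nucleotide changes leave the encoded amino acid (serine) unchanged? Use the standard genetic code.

Position 1: none → 0 synonymous.
Position 2: none → 0 synonymous.
Position 3: AGC → 1 synonymous.
Total: 0 + 0 + 1 = 1.

1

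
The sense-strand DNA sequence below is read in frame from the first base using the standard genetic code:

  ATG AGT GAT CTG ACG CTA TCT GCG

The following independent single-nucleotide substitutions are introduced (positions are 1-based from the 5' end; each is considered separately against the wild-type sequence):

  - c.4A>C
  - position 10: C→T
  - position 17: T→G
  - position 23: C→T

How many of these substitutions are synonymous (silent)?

1

Codon 2: AGT (Ser) → CGT (Arg) — missense.
Codon 4: CTG (Leu) → TTG (Leu) — synonymous.
Codon 6: CTA (Leu) → CGA (Arg) — missense.
Codon 8: GCG (Ala) → GTG (Val) — missense.
Synonymous: 1 of 4.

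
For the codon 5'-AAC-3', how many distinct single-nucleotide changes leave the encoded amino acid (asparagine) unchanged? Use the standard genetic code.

Position 1: none → 0 synonymous.
Position 2: none → 0 synonymous.
Position 3: AAU → 1 synonymous.
Total: 0 + 0 + 1 = 1.

1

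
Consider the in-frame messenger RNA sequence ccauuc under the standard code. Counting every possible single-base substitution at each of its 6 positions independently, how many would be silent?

Codon 1 (CCA, Pro): 3 synonymous substitutions.
Codon 2 (UUC, Phe): 1 synonymous substitution.
Total: 3 + 1 = 4.

4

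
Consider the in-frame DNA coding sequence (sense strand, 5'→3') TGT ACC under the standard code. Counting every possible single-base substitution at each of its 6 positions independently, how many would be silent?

Codon 1 (TGT, Cys): 1 synonymous substitution.
Codon 2 (ACC, Thr): 3 synonymous substitutions.
Total: 1 + 3 = 4.

4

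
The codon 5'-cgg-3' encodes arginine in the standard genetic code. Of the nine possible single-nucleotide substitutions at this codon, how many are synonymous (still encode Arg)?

Position 1: AGG → 1 synonymous.
Position 2: none → 0 synonymous.
Position 3: CGU, CGC, CGA → 3 synonymous.
Total: 1 + 0 + 3 = 4.

4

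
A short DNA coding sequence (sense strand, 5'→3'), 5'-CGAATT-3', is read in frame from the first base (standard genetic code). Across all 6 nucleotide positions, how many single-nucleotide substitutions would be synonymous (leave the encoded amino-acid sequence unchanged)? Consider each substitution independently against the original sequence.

6

Codon 1 (CGA, Arg): 4 synonymous substitutions.
Codon 2 (ATT, Ile): 2 synonymous substitutions.
Total: 4 + 2 = 6.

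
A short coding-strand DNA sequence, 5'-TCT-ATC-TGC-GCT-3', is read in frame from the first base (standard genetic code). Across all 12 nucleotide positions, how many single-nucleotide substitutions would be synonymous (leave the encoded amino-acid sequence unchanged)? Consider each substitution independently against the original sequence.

9

Codon 1 (TCT, Ser): 3 synonymous substitutions.
Codon 2 (ATC, Ile): 2 synonymous substitutions.
Codon 3 (TGC, Cys): 1 synonymous substitution.
Codon 4 (GCT, Ala): 3 synonymous substitutions.
Total: 3 + 2 + 1 + 3 = 9.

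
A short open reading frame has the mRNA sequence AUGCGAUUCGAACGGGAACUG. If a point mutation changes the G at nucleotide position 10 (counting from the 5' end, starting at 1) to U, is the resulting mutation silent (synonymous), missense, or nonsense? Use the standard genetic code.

Position 10 falls in codon 4: GAA → Glu.
After the substitution the codon is UAA → Stop.
The new codon is a stop codon, so this is a nonsense mutation.

nonsense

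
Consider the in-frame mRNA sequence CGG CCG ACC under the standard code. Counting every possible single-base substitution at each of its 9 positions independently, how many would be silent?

10

Codon 1 (CGG, Arg): 4 synonymous substitutions.
Codon 2 (CCG, Pro): 3 synonymous substitutions.
Codon 3 (ACC, Thr): 3 synonymous substitutions.
Total: 4 + 3 + 3 = 10.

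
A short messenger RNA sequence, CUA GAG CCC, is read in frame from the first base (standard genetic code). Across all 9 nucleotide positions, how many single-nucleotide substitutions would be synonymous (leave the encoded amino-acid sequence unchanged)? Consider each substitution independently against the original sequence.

8

Codon 1 (CUA, Leu): 4 synonymous substitutions.
Codon 2 (GAG, Glu): 1 synonymous substitution.
Codon 3 (CCC, Pro): 3 synonymous substitutions.
Total: 4 + 1 + 3 = 8.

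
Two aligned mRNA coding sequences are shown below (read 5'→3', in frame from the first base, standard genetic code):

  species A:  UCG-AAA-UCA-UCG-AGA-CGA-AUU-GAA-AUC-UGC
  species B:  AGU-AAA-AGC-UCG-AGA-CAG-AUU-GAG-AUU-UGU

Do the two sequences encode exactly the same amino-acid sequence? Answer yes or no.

Codon 1: UCG Ser / AGU Ser — synonymous.
Codon 2: AAA Lys / AAA Lys — identical.
Codon 3: UCA Ser / AGC Ser — synonymous.
Codon 4: UCG Ser / UCG Ser — identical.
Codon 5: AGA Arg / AGA Arg — identical.
Codon 6: CGA Arg / CAG Gln — nonsynonymous.
Codon 7: AUU Ile / AUU Ile — identical.
Codon 8: GAA Glu / GAG Glu — synonymous.
Codon 9: AUC Ile / AUU Ile — synonymous.
Codon 10: UGC Cys / UGU Cys — synonymous.
Nonsynonymous differences: 1 → different protein.

no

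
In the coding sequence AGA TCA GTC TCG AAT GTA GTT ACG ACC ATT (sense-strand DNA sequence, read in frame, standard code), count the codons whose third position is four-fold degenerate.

Codon 1 AGA (Arg): third position 2-fold.
Codon 2 TCA (Ser): third position 4-fold.
Codon 3 GTC (Val): third position 4-fold.
Codon 4 TCG (Ser): third position 4-fold.
Codon 5 AAT (Asn): third position 2-fold.
Codon 6 GTA (Val): third position 4-fold.
Codon 7 GTT (Val): third position 4-fold.
Codon 8 ACG (Thr): third position 4-fold.
Codon 9 ACC (Thr): third position 4-fold.
Codon 10 ATT (Ile): third position 3-fold.
Four-fold degenerate third positions: 7.

7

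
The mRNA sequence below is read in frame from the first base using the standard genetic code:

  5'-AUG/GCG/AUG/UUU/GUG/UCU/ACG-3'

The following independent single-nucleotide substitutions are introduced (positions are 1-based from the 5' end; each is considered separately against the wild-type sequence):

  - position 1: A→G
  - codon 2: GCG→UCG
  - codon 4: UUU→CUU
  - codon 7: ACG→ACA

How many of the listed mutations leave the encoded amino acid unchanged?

Codon 1: AUG (Met) → GUG (Val) — missense.
Codon 2: GCG (Ala) → UCG (Ser) — missense.
Codon 4: UUU (Phe) → CUU (Leu) — missense.
Codon 7: ACG (Thr) → ACA (Thr) — synonymous.
Synonymous: 1 of 4.

1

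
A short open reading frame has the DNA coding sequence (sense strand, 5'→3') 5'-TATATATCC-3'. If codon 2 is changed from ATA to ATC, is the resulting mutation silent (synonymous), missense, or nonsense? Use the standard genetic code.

Position 6 falls in codon 2: ATA → Ile.
After the substitution the codon is ATC → Ile.
Both encode Ile, so the change is synonymous.

silent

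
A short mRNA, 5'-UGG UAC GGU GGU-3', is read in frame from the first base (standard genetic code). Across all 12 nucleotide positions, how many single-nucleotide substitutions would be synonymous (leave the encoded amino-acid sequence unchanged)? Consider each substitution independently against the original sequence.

7

Codon 1 (UGG, Trp): 0 synonymous substitutions.
Codon 2 (UAC, Tyr): 1 synonymous substitution.
Codon 3 (GGU, Gly): 3 synonymous substitutions.
Codon 4 (GGU, Gly): 3 synonymous substitutions.
Total: 0 + 1 + 3 + 3 = 7.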